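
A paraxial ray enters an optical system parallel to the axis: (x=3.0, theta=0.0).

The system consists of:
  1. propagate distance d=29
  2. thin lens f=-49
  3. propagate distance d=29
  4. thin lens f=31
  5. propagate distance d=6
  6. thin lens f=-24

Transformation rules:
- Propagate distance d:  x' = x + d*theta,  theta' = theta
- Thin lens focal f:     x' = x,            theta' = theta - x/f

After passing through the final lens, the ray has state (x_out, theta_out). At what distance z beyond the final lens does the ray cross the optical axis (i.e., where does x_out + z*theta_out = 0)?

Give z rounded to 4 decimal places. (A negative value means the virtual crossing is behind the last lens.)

Answer: -50.8571

Derivation:
Initial: x=3.0000 theta=0.0000
After 1 (propagate distance d=29): x=3.0000 theta=0.0000
After 2 (thin lens f=-49): x=3.0000 theta=3/49 (≈0.0612)
After 3 (propagate distance d=29): x=234/49 (≈4.7755) theta=3/49 (≈0.0612)
After 4 (thin lens f=31): x=234/49 (≈4.7755) theta=-141/1519 (≈-0.0928)
After 5 (propagate distance d=6): x=6408/1519 (≈4.2186) theta=-141/1519 (≈-0.0928)
After 6 (thin lens f=-24): x=6408/1519 (≈4.2186) theta=18/217 (≈0.0829)
z_focus = -x_out/theta_out = -(6408/1519)/(18/217) = -356/7 ≈ -50.8571
Rounded to 4 decimal places: z = -50.8571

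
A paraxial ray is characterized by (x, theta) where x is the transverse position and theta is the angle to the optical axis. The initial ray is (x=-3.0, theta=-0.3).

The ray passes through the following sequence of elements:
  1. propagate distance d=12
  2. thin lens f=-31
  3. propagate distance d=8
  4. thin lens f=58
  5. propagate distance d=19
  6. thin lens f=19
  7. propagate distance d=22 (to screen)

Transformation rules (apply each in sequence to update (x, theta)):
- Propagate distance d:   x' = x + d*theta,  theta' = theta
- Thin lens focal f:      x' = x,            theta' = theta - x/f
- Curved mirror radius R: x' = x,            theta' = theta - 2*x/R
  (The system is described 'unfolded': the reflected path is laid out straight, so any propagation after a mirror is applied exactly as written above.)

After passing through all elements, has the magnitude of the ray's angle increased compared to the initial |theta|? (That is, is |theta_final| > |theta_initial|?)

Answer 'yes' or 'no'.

Answer: yes

Derivation:
Initial: x=-3.0000 theta=-0.3000
After 1 (propagate distance d=12): x=-6.6000 theta=-0.3000
After 2 (thin lens f=-31): x=-6.6000 theta=-159/310 (≈-0.5129)
After 3 (propagate distance d=8): x=-1659/155 (≈-10.7032) theta=-159/310 (≈-0.5129)
After 4 (thin lens f=58): x=-1659/155 (≈-10.7032) theta=-1476/4495 (≈-0.3284)
After 5 (propagate distance d=19): x=-15231/899 (≈-16.9422) theta=-1476/4495 (≈-0.3284)
After 6 (thin lens f=19): x=-15231/899 (≈-16.9422) theta=1659/2945 (≈0.5633)
After 7 (propagate distance d=22 (to screen)): x=-388503/85405 (≈-4.5489) theta=1659/2945 (≈0.5633)
|theta_initial|=0.3000 |theta_final|=1659/2945 (≈0.5633) -> increased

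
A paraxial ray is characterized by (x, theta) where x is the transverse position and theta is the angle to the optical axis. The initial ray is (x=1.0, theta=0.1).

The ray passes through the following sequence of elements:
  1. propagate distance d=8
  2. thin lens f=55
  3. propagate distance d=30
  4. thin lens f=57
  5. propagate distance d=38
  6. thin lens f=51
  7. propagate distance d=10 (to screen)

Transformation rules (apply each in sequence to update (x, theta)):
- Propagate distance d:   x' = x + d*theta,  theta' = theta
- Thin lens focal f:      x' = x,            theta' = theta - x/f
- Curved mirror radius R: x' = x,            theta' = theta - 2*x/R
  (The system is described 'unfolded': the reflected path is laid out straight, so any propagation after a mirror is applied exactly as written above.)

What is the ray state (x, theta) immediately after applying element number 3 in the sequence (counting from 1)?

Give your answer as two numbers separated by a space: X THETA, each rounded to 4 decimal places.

Answer: 3.8182 0.0673

Derivation:
Initial: x=1.0000 theta=0.1000
After 1 (propagate distance d=8): x=1.8000 theta=0.1000
After 2 (thin lens f=55): x=1.8000 theta=37/550 (≈0.0673)
After 3 (propagate distance d=30): x=42/11 (≈3.8182) theta=37/550 (≈0.0673)
Rounded to 4 decimal places: x = 3.8182, theta = 0.0673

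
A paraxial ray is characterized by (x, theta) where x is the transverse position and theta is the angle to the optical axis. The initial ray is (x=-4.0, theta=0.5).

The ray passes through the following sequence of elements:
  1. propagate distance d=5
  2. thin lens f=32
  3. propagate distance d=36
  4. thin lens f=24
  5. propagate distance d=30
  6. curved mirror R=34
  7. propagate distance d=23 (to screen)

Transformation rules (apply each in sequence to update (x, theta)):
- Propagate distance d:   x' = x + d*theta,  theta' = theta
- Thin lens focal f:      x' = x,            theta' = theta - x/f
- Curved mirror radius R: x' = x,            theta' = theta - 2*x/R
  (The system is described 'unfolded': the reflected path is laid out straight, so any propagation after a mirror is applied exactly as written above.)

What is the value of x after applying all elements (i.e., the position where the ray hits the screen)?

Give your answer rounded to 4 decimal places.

Initial: x=-4.0000 theta=0.5000
After 1 (propagate distance d=5): x=-1.5000 theta=0.5000
After 2 (thin lens f=32): x=-1.5000 theta=35/64 (≈0.5469)
After 3 (propagate distance d=36): x=18.1875 theta=35/64 (≈0.5469)
After 4 (thin lens f=24): x=18.1875 theta=-27/128 (≈-0.2109)
After 5 (propagate distance d=30): x=759/64 (≈11.8594) theta=-27/128 (≈-0.2109)
After 6 (curved mirror R=34): x=759/64 (≈11.8594) theta=-1977/2176 (≈-0.9085)
After 7 (propagate distance d=23 (to screen)): x=-19665/2176 (≈-9.0372) theta=-1977/2176 (≈-0.9085)
Rounded to 4 decimal places: x = -9.0372

Answer: -9.0372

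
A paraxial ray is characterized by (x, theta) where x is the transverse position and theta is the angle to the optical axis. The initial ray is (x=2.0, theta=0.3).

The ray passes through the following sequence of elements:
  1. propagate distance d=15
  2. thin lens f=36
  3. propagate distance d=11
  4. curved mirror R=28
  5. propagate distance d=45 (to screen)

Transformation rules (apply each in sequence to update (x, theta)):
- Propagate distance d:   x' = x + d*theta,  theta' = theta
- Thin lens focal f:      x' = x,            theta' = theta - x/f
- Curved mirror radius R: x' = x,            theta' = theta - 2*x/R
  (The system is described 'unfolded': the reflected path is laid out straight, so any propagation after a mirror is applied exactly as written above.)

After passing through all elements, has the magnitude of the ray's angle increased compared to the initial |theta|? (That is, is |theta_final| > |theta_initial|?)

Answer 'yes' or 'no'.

Answer: yes

Derivation:
Initial: x=2.0000 theta=0.3000
After 1 (propagate distance d=15): x=6.5000 theta=0.3000
After 2 (thin lens f=36): x=6.5000 theta=43/360 (≈0.1194)
After 3 (propagate distance d=11): x=2813/360 (≈7.8139) theta=43/360 (≈0.1194)
After 4 (curved mirror R=28): x=2813/360 (≈7.8139) theta=-737/1680 (≈-0.4387)
After 5 (propagate distance d=45 (to screen)): x=-60113/5040 (≈-11.9272) theta=-737/1680 (≈-0.4387)
|theta_initial|=0.3000 |theta_final|=737/1680 (≈0.4387) -> increased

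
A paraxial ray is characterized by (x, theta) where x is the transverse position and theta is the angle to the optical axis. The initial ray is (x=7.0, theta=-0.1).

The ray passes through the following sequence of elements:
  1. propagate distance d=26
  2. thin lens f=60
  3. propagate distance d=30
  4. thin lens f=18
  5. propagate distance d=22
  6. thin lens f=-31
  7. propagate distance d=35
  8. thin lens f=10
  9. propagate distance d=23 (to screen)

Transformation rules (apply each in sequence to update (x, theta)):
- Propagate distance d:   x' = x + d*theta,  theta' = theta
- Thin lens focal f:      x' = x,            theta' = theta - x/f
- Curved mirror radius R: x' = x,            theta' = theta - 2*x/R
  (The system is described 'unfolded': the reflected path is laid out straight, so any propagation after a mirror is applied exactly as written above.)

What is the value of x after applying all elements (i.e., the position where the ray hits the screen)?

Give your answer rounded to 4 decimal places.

Answer: 10.2649

Derivation:
Initial: x=7.0000 theta=-0.1000
After 1 (propagate distance d=26): x=4.4000 theta=-0.1000
After 2 (thin lens f=60): x=4.4000 theta=-13/75 (≈-0.1733)
After 3 (propagate distance d=30): x=-0.8000 theta=-13/75 (≈-0.1733)
After 4 (thin lens f=18): x=-0.8000 theta=-29/225 (≈-0.1289)
After 5 (propagate distance d=22): x=-818/225 (≈-3.6356) theta=-29/225 (≈-0.1289)
After 6 (thin lens f=-31): x=-818/225 (≈-3.6356) theta=-1717/6975 (≈-0.2462)
After 7 (propagate distance d=35): x=-85453/6975 (≈-12.2513) theta=-1717/6975 (≈-0.2462)
After 8 (thin lens f=10): x=-85453/6975 (≈-12.2513) theta=7587/7750 (≈0.9790)
After 9 (propagate distance d=23 (to screen)): x=715979/69750 (≈10.2649) theta=7587/7750 (≈0.9790)
Rounded to 4 decimal places: x = 10.2649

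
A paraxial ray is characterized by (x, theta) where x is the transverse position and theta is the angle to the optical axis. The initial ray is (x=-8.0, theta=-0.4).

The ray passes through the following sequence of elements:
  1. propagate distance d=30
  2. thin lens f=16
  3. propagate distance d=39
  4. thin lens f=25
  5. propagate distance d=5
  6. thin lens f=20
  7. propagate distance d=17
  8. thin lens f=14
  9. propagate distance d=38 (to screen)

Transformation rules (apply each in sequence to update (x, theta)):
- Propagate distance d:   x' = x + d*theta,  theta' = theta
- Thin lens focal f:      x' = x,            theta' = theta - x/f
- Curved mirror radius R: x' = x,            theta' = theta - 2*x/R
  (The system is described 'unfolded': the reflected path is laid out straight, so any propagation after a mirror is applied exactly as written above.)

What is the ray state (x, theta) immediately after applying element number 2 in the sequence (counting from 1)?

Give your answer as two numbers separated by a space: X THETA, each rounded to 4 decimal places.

Initial: x=-8.0000 theta=-0.4000
After 1 (propagate distance d=30): x=-20.0000 theta=-0.4000
After 2 (thin lens f=16): x=-20.0000 theta=0.8500
Rounded to 4 decimal places: x = -20.0000, theta = 0.8500

Answer: -20.0000 0.8500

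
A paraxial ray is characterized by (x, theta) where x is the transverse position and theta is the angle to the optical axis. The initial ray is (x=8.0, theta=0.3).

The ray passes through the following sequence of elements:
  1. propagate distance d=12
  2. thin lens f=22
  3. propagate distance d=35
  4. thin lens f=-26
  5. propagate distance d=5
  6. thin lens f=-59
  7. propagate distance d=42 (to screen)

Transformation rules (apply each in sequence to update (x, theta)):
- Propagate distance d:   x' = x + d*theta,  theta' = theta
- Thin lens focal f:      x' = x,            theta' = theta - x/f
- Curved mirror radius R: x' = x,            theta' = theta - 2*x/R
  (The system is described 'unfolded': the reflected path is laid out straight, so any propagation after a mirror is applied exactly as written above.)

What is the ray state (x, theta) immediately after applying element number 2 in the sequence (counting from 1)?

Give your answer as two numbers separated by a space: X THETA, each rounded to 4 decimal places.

Initial: x=8.0000 theta=0.3000
After 1 (propagate distance d=12): x=11.6000 theta=0.3000
After 2 (thin lens f=22): x=11.6000 theta=-5/22 (≈-0.2273)
Rounded to 4 decimal places: x = 11.6000, theta = -0.2273

Answer: 11.6000 -0.2273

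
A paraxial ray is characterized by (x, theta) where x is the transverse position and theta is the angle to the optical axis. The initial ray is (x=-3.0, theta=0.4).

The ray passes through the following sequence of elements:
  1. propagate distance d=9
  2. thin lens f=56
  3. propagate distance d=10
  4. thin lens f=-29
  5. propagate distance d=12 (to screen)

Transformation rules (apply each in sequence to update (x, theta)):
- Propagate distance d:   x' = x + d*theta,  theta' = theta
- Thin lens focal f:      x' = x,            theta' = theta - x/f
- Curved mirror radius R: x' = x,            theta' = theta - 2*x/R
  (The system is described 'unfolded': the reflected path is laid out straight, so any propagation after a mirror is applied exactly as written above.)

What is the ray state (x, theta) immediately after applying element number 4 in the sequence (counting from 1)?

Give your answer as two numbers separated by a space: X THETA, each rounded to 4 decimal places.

Initial: x=-3.0000 theta=0.4000
After 1 (propagate distance d=9): x=0.6000 theta=0.4000
After 2 (thin lens f=56): x=0.6000 theta=109/280 (≈0.3893)
After 3 (propagate distance d=10): x=629/140 (≈4.4929) theta=109/280 (≈0.3893)
After 4 (thin lens f=-29): x=629/140 (≈4.4929) theta=4419/8120 (≈0.5442)
Rounded to 4 decimal places: x = 4.4929, theta = 0.5442

Answer: 4.4929 0.5442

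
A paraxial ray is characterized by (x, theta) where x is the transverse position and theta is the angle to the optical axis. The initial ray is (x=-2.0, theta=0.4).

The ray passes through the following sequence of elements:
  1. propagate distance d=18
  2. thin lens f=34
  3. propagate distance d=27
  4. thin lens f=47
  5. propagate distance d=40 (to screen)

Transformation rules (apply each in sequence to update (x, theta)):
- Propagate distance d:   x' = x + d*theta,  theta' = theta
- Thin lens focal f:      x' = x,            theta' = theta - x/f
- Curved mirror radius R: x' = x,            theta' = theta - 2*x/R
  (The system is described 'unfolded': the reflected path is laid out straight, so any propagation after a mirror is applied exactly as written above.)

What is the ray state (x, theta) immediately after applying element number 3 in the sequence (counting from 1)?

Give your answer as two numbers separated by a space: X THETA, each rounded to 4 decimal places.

Answer: 11.8706 0.2471

Derivation:
Initial: x=-2.0000 theta=0.4000
After 1 (propagate distance d=18): x=5.2000 theta=0.4000
After 2 (thin lens f=34): x=5.2000 theta=21/85 (≈0.2471)
After 3 (propagate distance d=27): x=1009/85 (≈11.8706) theta=21/85 (≈0.2471)
Rounded to 4 decimal places: x = 11.8706, theta = 0.2471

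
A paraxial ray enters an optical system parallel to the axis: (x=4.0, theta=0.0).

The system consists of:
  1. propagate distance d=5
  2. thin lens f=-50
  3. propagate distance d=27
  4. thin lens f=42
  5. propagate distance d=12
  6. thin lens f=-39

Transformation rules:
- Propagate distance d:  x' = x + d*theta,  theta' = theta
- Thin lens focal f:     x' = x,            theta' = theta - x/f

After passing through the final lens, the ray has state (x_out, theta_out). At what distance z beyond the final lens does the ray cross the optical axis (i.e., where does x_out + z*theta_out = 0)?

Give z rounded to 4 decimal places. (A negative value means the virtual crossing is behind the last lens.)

Initial: x=4.0000 theta=0.0000
After 1 (propagate distance d=5): x=4.0000 theta=0.0000
After 2 (thin lens f=-50): x=4.0000 theta=0.0800
After 3 (propagate distance d=27): x=6.1600 theta=0.0800
After 4 (thin lens f=42): x=6.1600 theta=-1/15 (≈-0.0667)
After 5 (propagate distance d=12): x=5.3600 theta=-1/15 (≈-0.0667)
After 6 (thin lens f=-39): x=5.3600 theta=23/325 (≈0.0708)
z_focus = -x_out/theta_out = -(5.3600)/(23/325) = -1742/23 ≈ -75.7391
Rounded to 4 decimal places: z = -75.7391

Answer: -75.7391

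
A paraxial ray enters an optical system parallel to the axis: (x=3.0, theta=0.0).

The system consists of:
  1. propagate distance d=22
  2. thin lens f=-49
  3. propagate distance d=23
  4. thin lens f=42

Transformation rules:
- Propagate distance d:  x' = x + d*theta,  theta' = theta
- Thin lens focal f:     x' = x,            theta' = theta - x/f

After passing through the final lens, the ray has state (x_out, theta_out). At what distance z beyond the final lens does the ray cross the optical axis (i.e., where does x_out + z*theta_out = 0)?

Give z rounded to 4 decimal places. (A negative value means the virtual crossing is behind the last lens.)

Answer: 100.8000

Derivation:
Initial: x=3.0000 theta=0.0000
After 1 (propagate distance d=22): x=3.0000 theta=0.0000
After 2 (thin lens f=-49): x=3.0000 theta=3/49 (≈0.0612)
After 3 (propagate distance d=23): x=216/49 (≈4.4082) theta=3/49 (≈0.0612)
After 4 (thin lens f=42): x=216/49 (≈4.4082) theta=-15/343 (≈-0.0437)
z_focus = -x_out/theta_out = -(216/49)/(-15/343) = 100.8000
Rounded to 4 decimal places: z = 100.8000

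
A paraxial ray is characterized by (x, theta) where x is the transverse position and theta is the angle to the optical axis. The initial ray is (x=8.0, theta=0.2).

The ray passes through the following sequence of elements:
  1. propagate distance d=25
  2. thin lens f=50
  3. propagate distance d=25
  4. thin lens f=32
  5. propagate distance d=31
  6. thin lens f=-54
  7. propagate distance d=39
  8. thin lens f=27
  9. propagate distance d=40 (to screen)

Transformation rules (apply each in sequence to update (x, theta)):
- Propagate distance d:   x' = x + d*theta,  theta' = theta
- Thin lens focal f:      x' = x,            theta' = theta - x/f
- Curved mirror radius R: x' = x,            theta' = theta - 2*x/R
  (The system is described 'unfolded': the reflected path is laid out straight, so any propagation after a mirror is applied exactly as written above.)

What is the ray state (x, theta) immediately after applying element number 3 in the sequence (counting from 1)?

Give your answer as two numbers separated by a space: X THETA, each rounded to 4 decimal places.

Answer: 11.5000 -0.0600

Derivation:
Initial: x=8.0000 theta=0.2000
After 1 (propagate distance d=25): x=13.0000 theta=0.2000
After 2 (thin lens f=50): x=13.0000 theta=-0.0600
After 3 (propagate distance d=25): x=11.5000 theta=-0.0600
Rounded to 4 decimal places: x = 11.5000, theta = -0.0600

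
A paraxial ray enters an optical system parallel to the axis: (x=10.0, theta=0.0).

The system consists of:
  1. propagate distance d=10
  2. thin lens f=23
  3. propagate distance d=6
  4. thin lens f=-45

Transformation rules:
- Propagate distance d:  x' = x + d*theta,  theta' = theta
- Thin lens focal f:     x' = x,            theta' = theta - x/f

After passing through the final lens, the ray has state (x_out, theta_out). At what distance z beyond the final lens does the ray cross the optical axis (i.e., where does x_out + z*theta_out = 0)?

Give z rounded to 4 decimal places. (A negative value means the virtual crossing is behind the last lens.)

Initial: x=10.0000 theta=0.0000
After 1 (propagate distance d=10): x=10.0000 theta=0.0000
After 2 (thin lens f=23): x=10.0000 theta=-10/23 (≈-0.4348)
After 3 (propagate distance d=6): x=170/23 (≈7.3913) theta=-10/23 (≈-0.4348)
After 4 (thin lens f=-45): x=170/23 (≈7.3913) theta=-56/207 (≈-0.2705)
z_focus = -x_out/theta_out = -(170/23)/(-56/207) = 765/28 ≈ 27.3214
Rounded to 4 decimal places: z = 27.3214

Answer: 27.3214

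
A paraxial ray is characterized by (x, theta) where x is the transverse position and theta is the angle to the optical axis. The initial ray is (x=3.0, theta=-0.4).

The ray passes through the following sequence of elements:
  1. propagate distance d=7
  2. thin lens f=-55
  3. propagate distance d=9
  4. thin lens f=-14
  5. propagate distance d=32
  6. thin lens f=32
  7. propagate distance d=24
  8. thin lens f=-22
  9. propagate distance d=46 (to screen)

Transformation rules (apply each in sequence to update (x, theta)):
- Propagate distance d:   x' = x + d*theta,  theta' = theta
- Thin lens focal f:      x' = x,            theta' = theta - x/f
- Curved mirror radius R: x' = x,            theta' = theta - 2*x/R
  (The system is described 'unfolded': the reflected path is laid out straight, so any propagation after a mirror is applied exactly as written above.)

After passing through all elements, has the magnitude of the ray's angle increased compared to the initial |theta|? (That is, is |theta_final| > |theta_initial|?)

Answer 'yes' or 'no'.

Answer: yes

Derivation:
Initial: x=3.0000 theta=-0.4000
After 1 (propagate distance d=7): x=0.2000 theta=-0.4000
After 2 (thin lens f=-55): x=0.2000 theta=-109/275 (≈-0.3964)
After 3 (propagate distance d=9): x=-926/275 (≈-3.3673) theta=-109/275 (≈-0.3964)
After 4 (thin lens f=-14): x=-926/275 (≈-3.3673) theta=-1226/1925 (≈-0.6369)
After 5 (propagate distance d=32): x=-45714/1925 (≈-23.7475) theta=-1226/1925 (≈-0.6369)
After 6 (thin lens f=32): x=-45714/1925 (≈-23.7475) theta=463/4400 (≈0.1052)
After 7 (propagate distance d=24): x=-16341/770 (≈-21.2221) theta=463/4400 (≈0.1052)
After 8 (thin lens f=-22): x=-16341/770 (≈-21.2221) theta=-291169/338800 (≈-0.8594)
After 9 (propagate distance d=46 (to screen)): x=-10291907/169400 (≈-60.7551) theta=-291169/338800 (≈-0.8594)
|theta_initial|=0.4000 |theta_final|=291169/338800 (≈0.8594) -> increased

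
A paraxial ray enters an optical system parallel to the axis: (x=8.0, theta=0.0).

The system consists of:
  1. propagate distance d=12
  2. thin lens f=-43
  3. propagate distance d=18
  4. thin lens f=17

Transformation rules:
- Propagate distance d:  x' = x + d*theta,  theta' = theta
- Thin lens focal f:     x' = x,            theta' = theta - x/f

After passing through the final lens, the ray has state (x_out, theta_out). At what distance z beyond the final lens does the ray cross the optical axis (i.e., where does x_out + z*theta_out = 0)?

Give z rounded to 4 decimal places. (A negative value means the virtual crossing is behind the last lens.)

Answer: 23.5682

Derivation:
Initial: x=8.0000 theta=0.0000
After 1 (propagate distance d=12): x=8.0000 theta=0.0000
After 2 (thin lens f=-43): x=8.0000 theta=8/43 (≈0.1860)
After 3 (propagate distance d=18): x=488/43 (≈11.3488) theta=8/43 (≈0.1860)
After 4 (thin lens f=17): x=488/43 (≈11.3488) theta=-352/731 (≈-0.4815)
z_focus = -x_out/theta_out = -(488/43)/(-352/731) = 1037/44 ≈ 23.5682
Rounded to 4 decimal places: z = 23.5682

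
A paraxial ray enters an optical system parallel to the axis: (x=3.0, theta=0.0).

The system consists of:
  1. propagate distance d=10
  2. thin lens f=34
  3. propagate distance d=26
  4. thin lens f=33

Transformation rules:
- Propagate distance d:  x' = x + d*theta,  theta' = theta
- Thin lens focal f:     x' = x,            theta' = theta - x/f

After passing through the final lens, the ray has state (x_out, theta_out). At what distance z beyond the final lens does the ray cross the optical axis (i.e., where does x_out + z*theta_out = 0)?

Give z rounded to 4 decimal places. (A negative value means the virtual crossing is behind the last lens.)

Initial: x=3.0000 theta=0.0000
After 1 (propagate distance d=10): x=3.0000 theta=0.0000
After 2 (thin lens f=34): x=3.0000 theta=-3/34 (≈-0.0882)
After 3 (propagate distance d=26): x=12/17 (≈0.7059) theta=-3/34 (≈-0.0882)
After 4 (thin lens f=33): x=12/17 (≈0.7059) theta=-41/374 (≈-0.1096)
z_focus = -x_out/theta_out = -(12/17)/(-41/374) = 264/41 ≈ 6.4390
Rounded to 4 decimal places: z = 6.4390

Answer: 6.4390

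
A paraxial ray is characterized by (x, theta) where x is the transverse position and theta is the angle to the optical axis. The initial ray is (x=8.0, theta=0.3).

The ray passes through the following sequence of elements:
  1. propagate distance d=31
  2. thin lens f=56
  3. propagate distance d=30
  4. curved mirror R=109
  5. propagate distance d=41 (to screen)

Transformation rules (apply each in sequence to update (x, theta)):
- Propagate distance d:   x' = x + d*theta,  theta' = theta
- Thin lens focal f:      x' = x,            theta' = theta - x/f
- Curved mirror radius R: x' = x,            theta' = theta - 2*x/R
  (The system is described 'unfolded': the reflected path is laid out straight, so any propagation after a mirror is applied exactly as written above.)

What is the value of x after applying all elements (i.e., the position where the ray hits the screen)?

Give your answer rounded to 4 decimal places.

Initial: x=8.0000 theta=0.3000
After 1 (propagate distance d=31): x=17.3000 theta=0.3000
After 2 (thin lens f=56): x=17.3000 theta=-1/112 (≈-0.0089)
After 3 (propagate distance d=30): x=4769/280 (≈17.0321) theta=-1/112 (≈-0.0089)
After 4 (curved mirror R=109): x=4769/280 (≈17.0321) theta=-2803/8720 (≈-0.3214)
After 5 (propagate distance d=41 (to screen)): x=235181/61040 (≈3.8529) theta=-2803/8720 (≈-0.3214)
Rounded to 4 decimal places: x = 3.8529

Answer: 3.8529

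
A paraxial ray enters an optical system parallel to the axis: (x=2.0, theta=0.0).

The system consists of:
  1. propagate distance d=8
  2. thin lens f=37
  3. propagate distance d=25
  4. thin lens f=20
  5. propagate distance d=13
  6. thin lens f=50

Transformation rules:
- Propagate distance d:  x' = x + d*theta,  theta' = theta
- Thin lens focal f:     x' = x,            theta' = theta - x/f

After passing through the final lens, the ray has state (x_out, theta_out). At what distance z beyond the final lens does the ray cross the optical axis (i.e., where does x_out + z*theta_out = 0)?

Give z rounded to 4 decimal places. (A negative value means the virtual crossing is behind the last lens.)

Answer: -6.1798

Derivation:
Initial: x=2.0000 theta=0.0000
After 1 (propagate distance d=8): x=2.0000 theta=0.0000
After 2 (thin lens f=37): x=2.0000 theta=-2/37 (≈-0.0541)
After 3 (propagate distance d=25): x=24/37 (≈0.6486) theta=-2/37 (≈-0.0541)
After 4 (thin lens f=20): x=24/37 (≈0.6486) theta=-16/185 (≈-0.0865)
After 5 (propagate distance d=13): x=-88/185 (≈-0.4757) theta=-16/185 (≈-0.0865)
After 6 (thin lens f=50): x=-88/185 (≈-0.4757) theta=-356/4625 (≈-0.0770)
z_focus = -x_out/theta_out = -(-88/185)/(-356/4625) = -550/89 ≈ -6.1798
Rounded to 4 decimal places: z = -6.1798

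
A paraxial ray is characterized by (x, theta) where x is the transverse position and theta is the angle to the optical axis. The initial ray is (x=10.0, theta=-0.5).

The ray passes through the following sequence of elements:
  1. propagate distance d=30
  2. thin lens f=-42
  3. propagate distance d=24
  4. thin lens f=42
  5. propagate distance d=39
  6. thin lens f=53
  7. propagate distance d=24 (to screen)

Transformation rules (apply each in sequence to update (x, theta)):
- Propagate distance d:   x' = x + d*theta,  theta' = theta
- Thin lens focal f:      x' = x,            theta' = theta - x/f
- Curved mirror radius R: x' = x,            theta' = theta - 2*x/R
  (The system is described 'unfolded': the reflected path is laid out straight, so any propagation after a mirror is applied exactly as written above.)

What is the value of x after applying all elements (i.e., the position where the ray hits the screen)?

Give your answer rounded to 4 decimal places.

Answer: -17.4965

Derivation:
Initial: x=10.0000 theta=-0.5000
After 1 (propagate distance d=30): x=-5.0000 theta=-0.5000
After 2 (thin lens f=-42): x=-5.0000 theta=-13/21 (≈-0.6190)
After 3 (propagate distance d=24): x=-139/7 (≈-19.8571) theta=-13/21 (≈-0.6190)
After 4 (thin lens f=42): x=-139/7 (≈-19.8571) theta=-43/294 (≈-0.1463)
After 5 (propagate distance d=39): x=-2505/98 (≈-25.5612) theta=-43/294 (≈-0.1463)
After 6 (thin lens f=53): x=-2505/98 (≈-25.5612) theta=374/1113 (≈0.3360)
After 7 (propagate distance d=24 (to screen)): x=-90877/5194 (≈-17.4965) theta=374/1113 (≈0.3360)
Rounded to 4 decimal places: x = -17.4965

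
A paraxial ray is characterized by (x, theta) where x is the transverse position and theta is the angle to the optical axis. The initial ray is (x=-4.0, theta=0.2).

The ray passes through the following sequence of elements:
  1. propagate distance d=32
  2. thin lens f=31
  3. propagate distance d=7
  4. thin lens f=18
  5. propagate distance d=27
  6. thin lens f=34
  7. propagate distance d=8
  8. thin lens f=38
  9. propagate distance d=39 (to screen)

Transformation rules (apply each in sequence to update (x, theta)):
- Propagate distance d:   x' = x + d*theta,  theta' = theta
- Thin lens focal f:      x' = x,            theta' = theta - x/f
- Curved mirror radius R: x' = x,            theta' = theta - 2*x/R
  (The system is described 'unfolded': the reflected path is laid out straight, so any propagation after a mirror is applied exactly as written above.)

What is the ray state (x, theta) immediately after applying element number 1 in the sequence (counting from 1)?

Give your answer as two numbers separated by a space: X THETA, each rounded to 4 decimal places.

Initial: x=-4.0000 theta=0.2000
After 1 (propagate distance d=32): x=2.4000 theta=0.2000
Rounded to 4 decimal places: x = 2.4000, theta = 0.2000

Answer: 2.4000 0.2000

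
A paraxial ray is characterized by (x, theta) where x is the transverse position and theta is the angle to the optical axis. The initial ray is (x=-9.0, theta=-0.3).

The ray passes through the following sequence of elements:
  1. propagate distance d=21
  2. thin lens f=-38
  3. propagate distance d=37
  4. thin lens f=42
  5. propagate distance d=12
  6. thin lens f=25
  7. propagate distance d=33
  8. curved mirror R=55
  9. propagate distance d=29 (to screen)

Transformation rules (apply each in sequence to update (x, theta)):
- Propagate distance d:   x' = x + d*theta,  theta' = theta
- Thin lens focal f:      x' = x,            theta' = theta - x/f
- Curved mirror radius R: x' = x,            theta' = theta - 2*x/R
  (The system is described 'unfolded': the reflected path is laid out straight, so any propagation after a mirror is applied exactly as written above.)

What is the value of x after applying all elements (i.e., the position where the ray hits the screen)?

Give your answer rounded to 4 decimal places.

Answer: 50.9698

Derivation:
Initial: x=-9.0000 theta=-0.3000
After 1 (propagate distance d=21): x=-15.3000 theta=-0.3000
After 2 (thin lens f=-38): x=-15.3000 theta=-267/380 (≈-0.7026)
After 3 (propagate distance d=37): x=-15693/380 (≈-41.2974) theta=-267/380 (≈-0.7026)
After 4 (thin lens f=42): x=-15693/380 (≈-41.2974) theta=1493/5320 (≈0.2806)
After 5 (propagate distance d=12): x=-100893/2660 (≈-37.9297) theta=1493/5320 (≈0.2806)
After 6 (thin lens f=25): x=-100893/2660 (≈-37.9297) theta=239111/133000 (≈1.7978)
After 7 (propagate distance d=33): x=2846013/133000 (≈21.3986) theta=239111/133000 (≈1.7978)
After 8 (curved mirror R=55): x=2846013/133000 (≈21.3986) theta=7459079/7315000 (≈1.0197)
After 9 (propagate distance d=29 (to screen)): x=186422003/3657500 (≈50.9698) theta=7459079/7315000 (≈1.0197)
Rounded to 4 decimal places: x = 50.9698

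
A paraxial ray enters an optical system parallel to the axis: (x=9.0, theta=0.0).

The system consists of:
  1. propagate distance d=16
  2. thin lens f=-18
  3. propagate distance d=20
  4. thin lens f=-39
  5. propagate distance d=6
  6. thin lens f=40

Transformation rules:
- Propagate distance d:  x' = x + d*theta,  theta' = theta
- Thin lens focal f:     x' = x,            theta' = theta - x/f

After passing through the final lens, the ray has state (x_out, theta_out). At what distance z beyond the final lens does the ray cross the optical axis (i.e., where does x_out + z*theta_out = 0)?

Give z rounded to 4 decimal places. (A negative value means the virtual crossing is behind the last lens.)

Answer: -68.4507

Derivation:
Initial: x=9.0000 theta=0.0000
After 1 (propagate distance d=16): x=9.0000 theta=0.0000
After 2 (thin lens f=-18): x=9.0000 theta=0.5000
After 3 (propagate distance d=20): x=19.0000 theta=0.5000
After 4 (thin lens f=-39): x=19.0000 theta=77/78 (≈0.9872)
After 5 (propagate distance d=6): x=324/13 (≈24.9231) theta=77/78 (≈0.9872)
After 6 (thin lens f=40): x=324/13 (≈24.9231) theta=71/195 (≈0.3641)
z_focus = -x_out/theta_out = -(324/13)/(71/195) = -4860/71 ≈ -68.4507
Rounded to 4 decimal places: z = -68.4507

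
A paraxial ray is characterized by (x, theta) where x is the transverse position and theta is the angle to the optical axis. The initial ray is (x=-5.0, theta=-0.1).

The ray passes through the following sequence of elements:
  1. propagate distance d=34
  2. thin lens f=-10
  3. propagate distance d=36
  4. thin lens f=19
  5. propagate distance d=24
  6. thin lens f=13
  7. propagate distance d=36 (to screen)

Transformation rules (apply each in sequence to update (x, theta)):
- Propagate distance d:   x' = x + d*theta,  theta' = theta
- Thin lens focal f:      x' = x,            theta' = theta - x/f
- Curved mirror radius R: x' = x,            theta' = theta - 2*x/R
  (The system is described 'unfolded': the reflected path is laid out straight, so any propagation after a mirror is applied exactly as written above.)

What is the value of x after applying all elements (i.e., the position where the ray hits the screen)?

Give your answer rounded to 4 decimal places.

Initial: x=-5.0000 theta=-0.1000
After 1 (propagate distance d=34): x=-8.4000 theta=-0.1000
After 2 (thin lens f=-10): x=-8.4000 theta=-0.9400
After 3 (propagate distance d=36): x=-42.2400 theta=-0.9400
After 4 (thin lens f=19): x=-42.2400 theta=1219/950 (≈1.2832)
After 5 (propagate distance d=24): x=-5436/475 (≈-11.4442) theta=1219/950 (≈1.2832)
After 6 (thin lens f=13): x=-5436/475 (≈-11.4442) theta=26719/12350 (≈2.1635)
After 7 (propagate distance d=36 (to screen)): x=410274/6175 (≈66.4411) theta=26719/12350 (≈2.1635)
Rounded to 4 decimal places: x = 66.4411

Answer: 66.4411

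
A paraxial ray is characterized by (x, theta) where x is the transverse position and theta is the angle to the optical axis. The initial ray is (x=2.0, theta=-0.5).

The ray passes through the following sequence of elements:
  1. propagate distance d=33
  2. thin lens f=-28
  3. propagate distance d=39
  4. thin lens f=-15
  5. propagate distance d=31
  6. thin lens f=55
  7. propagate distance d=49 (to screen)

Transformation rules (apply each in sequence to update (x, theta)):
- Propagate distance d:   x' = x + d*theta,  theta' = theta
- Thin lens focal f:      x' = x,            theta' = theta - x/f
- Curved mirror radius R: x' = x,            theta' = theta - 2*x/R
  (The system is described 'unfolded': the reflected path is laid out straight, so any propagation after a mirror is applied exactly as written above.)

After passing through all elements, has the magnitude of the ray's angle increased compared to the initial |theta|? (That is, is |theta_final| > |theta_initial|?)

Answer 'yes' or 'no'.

Answer: yes

Derivation:
Initial: x=2.0000 theta=-0.5000
After 1 (propagate distance d=33): x=-14.5000 theta=-0.5000
After 2 (thin lens f=-28): x=-14.5000 theta=-57/56 (≈-1.0179)
After 3 (propagate distance d=39): x=-3035/56 (≈-54.1964) theta=-57/56 (≈-1.0179)
After 4 (thin lens f=-15): x=-3035/56 (≈-54.1964) theta=-389/84 (≈-4.6310)
After 5 (propagate distance d=31): x=-33223/168 (≈-197.7560) theta=-389/84 (≈-4.6310)
After 6 (thin lens f=55): x=-33223/168 (≈-197.7560) theta=-3189/3080 (≈-1.0354)
After 7 (propagate distance d=49 (to screen)): x=-287006/1155 (≈-248.4900) theta=-3189/3080 (≈-1.0354)
|theta_initial|=0.5000 |theta_final|=3189/3080 (≈1.0354) -> increased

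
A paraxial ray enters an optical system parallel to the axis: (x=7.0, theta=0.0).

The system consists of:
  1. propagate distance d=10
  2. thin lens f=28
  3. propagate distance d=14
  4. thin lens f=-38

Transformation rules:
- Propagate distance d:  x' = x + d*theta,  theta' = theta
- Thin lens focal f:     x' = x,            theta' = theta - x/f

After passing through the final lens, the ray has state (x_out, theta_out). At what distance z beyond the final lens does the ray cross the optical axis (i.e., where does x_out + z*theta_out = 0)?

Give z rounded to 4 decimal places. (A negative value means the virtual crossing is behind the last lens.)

Initial: x=7.0000 theta=0.0000
After 1 (propagate distance d=10): x=7.0000 theta=0.0000
After 2 (thin lens f=28): x=7.0000 theta=-0.2500
After 3 (propagate distance d=14): x=3.5000 theta=-0.2500
After 4 (thin lens f=-38): x=3.5000 theta=-3/19 (≈-0.1579)
z_focus = -x_out/theta_out = -(3.5000)/(-3/19) = 133/6 ≈ 22.1667
Rounded to 4 decimal places: z = 22.1667

Answer: 22.1667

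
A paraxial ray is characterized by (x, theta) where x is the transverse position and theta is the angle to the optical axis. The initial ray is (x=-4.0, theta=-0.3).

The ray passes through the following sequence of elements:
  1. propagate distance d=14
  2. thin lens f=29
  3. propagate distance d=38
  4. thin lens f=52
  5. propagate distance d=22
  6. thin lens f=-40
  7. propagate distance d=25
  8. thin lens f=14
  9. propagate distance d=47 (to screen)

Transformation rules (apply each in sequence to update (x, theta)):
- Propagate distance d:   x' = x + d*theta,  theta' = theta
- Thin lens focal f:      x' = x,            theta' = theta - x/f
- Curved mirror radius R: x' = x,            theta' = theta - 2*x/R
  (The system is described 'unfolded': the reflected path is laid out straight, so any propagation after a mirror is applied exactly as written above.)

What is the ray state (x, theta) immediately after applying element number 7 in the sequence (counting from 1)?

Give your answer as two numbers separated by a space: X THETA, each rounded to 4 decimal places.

Answer: -5.0918 0.0158

Derivation:
Initial: x=-4.0000 theta=-0.3000
After 1 (propagate distance d=14): x=-8.2000 theta=-0.3000
After 2 (thin lens f=29): x=-8.2000 theta=-1/58 (≈-0.0172)
After 3 (propagate distance d=38): x=-1284/145 (≈-8.8552) theta=-1/58 (≈-0.0172)
After 4 (thin lens f=52): x=-1284/145 (≈-8.8552) theta=577/3770 (≈0.1531)
After 5 (propagate distance d=22): x=-2069/377 (≈-5.4881) theta=577/3770 (≈0.1531)
After 6 (thin lens f=-40): x=-2069/377 (≈-5.4881) theta=239/15080 (≈0.0158)
After 7 (propagate distance d=25): x=-15357/3016 (≈-5.0918) theta=239/15080 (≈0.0158)
Rounded to 4 decimal places: x = -5.0918, theta = 0.0158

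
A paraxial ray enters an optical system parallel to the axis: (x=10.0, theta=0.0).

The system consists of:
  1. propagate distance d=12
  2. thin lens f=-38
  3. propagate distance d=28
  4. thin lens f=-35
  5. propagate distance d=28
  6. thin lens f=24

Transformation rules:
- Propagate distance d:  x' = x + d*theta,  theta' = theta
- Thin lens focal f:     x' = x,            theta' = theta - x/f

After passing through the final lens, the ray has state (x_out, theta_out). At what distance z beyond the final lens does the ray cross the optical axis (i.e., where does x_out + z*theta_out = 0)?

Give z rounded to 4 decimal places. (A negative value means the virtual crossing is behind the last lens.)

Answer: 45.4355

Derivation:
Initial: x=10.0000 theta=0.0000
After 1 (propagate distance d=12): x=10.0000 theta=0.0000
After 2 (thin lens f=-38): x=10.0000 theta=5/19 (≈0.2632)
After 3 (propagate distance d=28): x=330/19 (≈17.3684) theta=5/19 (≈0.2632)
After 4 (thin lens f=-35): x=330/19 (≈17.3684) theta=101/133 (≈0.7594)
After 5 (propagate distance d=28): x=734/19 (≈38.6316) theta=101/133 (≈0.7594)
After 6 (thin lens f=24): x=734/19 (≈38.6316) theta=-1357/1596 (≈-0.8503)
z_focus = -x_out/theta_out = -(734/19)/(-1357/1596) = 61656/1357 ≈ 45.4355
Rounded to 4 decimal places: z = 45.4355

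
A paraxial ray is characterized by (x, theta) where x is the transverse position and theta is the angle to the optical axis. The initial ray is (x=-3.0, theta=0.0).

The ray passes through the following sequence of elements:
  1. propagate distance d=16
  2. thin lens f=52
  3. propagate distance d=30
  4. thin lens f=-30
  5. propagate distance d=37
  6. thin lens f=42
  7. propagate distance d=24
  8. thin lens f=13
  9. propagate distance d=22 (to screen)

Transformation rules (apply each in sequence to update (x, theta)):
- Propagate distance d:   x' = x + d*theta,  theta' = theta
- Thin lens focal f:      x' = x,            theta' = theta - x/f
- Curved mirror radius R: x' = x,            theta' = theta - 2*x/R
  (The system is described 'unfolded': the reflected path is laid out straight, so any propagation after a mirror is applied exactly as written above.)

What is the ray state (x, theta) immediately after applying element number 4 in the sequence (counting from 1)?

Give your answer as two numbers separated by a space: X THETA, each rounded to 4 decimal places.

Initial: x=-3.0000 theta=0.0000
After 1 (propagate distance d=16): x=-3.0000 theta=0.0000
After 2 (thin lens f=52): x=-3.0000 theta=3/52 (≈0.0577)
After 3 (propagate distance d=30): x=-33/26 (≈-1.2692) theta=3/52 (≈0.0577)
After 4 (thin lens f=-30): x=-33/26 (≈-1.2692) theta=1/65 (≈0.0154)
Rounded to 4 decimal places: x = -1.2692, theta = 0.0154

Answer: -1.2692 0.0154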